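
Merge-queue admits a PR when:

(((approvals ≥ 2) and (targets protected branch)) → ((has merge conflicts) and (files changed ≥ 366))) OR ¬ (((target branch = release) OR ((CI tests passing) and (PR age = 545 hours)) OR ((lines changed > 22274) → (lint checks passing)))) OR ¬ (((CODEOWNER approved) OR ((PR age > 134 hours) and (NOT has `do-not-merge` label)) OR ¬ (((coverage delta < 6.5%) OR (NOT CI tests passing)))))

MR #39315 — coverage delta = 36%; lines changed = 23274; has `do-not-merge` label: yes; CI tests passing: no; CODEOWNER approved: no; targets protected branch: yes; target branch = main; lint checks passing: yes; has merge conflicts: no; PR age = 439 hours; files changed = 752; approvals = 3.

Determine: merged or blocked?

Merged

Atomic conditions:
  approvals ≥ 2: 3 ≥ 2 is true
  targets protected branch: yes → true
  has merge conflicts: no → false
  files changed ≥ 366: 752 ≥ 366 is true
  target branch = release: main == release is false
  CI tests passing: no → false
  PR age = 545 hours: 439 == 545 is false
  lines changed > 22274: 23274 > 22274 is true
  lint checks passing: yes → true
  CODEOWNER approved: no → false
  PR age > 134 hours: 439 > 134 is true
  NOT has `do-not-merge` label: yes → false
  coverage delta < 6.5%: 36 < 6.5 is false
  NOT CI tests passing: no → true
Combine:
[1.1] true AND true = true
[1.2] false AND true = false
[1] true → false = false
[2.1.2] false AND false = false
[2.1.3] true → true = true
[2.1] false OR false OR true = true
[2] NOT true = false
[3.1.2] true AND false = false
[3.1.3.1] false OR true = true
[3.1.3] NOT true = false
[3.1] false OR false OR false = false
[3] NOT false = true
[root] false OR false OR true = true
Overall: true → merged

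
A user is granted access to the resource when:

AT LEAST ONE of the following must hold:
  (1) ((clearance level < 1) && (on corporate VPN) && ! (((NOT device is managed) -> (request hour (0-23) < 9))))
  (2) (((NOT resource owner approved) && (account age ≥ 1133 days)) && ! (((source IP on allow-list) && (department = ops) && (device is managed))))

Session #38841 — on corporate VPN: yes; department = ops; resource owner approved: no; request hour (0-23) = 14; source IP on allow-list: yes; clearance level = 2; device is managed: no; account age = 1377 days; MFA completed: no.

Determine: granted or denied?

Granted

Atomic conditions:
  clearance level < 1: 2 < 1 is false
  on corporate VPN: yes → true
  NOT device is managed: no → true
  request hour (0-23) < 9: 14 < 9 is false
  NOT resource owner approved: no → true
  account age ≥ 1133 days: 1377 ≥ 1133 is true
  source IP on allow-list: yes → true
  department = ops: ops == ops is true
  device is managed: no → false
Combine:
[1.3.1] true → false = false
[1.3] NOT false = true
[1] false AND true AND true = false
[2.1] true AND true = true
[2.2.1] true AND true AND false = false
[2.2] NOT false = true
[2] true AND true = true
[root] false OR true = true
Overall: true → granted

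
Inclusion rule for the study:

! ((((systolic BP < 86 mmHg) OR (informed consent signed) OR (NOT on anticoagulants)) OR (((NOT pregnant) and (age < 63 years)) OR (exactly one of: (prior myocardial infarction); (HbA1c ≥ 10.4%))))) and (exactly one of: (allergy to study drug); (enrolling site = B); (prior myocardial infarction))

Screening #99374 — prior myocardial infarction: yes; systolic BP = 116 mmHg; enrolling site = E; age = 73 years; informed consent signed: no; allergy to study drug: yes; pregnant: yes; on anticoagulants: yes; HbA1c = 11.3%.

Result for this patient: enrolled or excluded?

Atomic conditions:
  systolic BP < 86 mmHg: 116 < 86 is false
  informed consent signed: no → false
  NOT on anticoagulants: yes → false
  NOT pregnant: yes → false
  age < 63 years: 73 < 63 is false
  prior myocardial infarction: yes → true
  HbA1c ≥ 10.4%: 11.3 ≥ 10.4 is true
  allergy to study drug: yes → true
  enrolling site = B: E == B is false
Combine:
[1.1.1] false OR false OR false = false
[1.1.2.1] false AND false = false
[1.1.2.2] exactly-one(true, true) = false
[1.1.2] false OR false = false
[1.1] false OR false = false
[1] NOT false = true
[2] exactly-one(true, false, true) = false
[root] true AND false = false
Overall: false → excluded

Excluded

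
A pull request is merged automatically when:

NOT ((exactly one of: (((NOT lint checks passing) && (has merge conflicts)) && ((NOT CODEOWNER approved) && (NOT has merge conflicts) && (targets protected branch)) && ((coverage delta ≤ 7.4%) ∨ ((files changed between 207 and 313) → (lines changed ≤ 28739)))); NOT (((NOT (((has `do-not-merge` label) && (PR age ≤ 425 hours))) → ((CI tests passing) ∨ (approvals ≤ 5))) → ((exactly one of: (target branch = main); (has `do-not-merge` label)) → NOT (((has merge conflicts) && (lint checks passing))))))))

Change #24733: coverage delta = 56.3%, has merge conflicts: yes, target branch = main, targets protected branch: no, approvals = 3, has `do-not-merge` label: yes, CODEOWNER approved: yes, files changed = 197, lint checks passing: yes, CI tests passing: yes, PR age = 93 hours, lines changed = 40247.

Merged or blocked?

Merged

Atomic conditions:
  NOT lint checks passing: yes → false
  has merge conflicts: yes → true
  NOT CODEOWNER approved: yes → false
  NOT has merge conflicts: yes → false
  targets protected branch: no → false
  coverage delta ≤ 7.4%: 56.3 ≤ 7.4 is false
  files changed between 207 and 313: 197 in [207, 313] is false
  lines changed ≤ 28739: 40247 ≤ 28739 is false
  has `do-not-merge` label: yes → true
  PR age ≤ 425 hours: 93 ≤ 425 is true
  CI tests passing: yes → true
  approvals ≤ 5: 3 ≤ 5 is true
  target branch = main: main == main is true
  lint checks passing: yes → true
Combine:
[1.1.1] false AND true = false
[1.1.2] false AND false AND false = false
[1.1.3.2] false → false (antecedent false ⇒ implication holds) = true
[1.1.3] false OR true = true
[1.1] false AND false AND true = false
[1.2.1.1.1.1] true AND true = true
[1.2.1.1.1] NOT true = false
[1.2.1.1.2] true OR true = true
[1.2.1.1] false → true (antecedent false ⇒ implication holds) = true
[1.2.1.2.1] exactly-one(true, true) = false
[1.2.1.2.2.1] true AND true = true
[1.2.1.2.2] NOT true = false
[1.2.1.2] false → false (antecedent false ⇒ implication holds) = true
[1.2.1] true → true = true
[1.2] NOT true = false
[1] exactly-one(false, false) = false
[root] NOT false = true
Overall: true → merged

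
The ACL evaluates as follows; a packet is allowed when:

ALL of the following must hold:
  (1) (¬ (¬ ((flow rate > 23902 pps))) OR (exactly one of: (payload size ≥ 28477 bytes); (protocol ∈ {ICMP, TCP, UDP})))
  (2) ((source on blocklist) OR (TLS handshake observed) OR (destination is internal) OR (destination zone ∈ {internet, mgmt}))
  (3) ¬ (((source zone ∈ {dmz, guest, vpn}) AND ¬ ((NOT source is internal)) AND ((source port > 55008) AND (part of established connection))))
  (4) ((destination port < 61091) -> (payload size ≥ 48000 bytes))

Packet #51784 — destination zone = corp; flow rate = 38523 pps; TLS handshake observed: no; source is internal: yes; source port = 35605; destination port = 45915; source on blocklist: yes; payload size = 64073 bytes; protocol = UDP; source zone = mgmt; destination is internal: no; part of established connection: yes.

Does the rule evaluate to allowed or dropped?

Atomic conditions:
  flow rate > 23902 pps: 38523 > 23902 is true
  payload size ≥ 28477 bytes: 64073 ≥ 28477 is true
  protocol ∈ {ICMP, TCP, UDP}: UDP is in the set → true
  source on blocklist: yes → true
  TLS handshake observed: no → false
  destination is internal: no → false
  destination zone ∈ {internet, mgmt}: corp is not in the set → false
  source zone ∈ {dmz, guest, vpn}: mgmt is not in the set → false
  NOT source is internal: yes → false
  source port > 55008: 35605 > 55008 is false
  part of established connection: yes → true
  destination port < 61091: 45915 < 61091 is true
  payload size ≥ 48000 bytes: 64073 ≥ 48000 is true
Combine:
[1.1.1] NOT true = false
[1.1] NOT false = true
[1.2] exactly-one(true, true) = false
[1] true OR false = true
[2] true OR false OR false OR false = true
[3.1.2] NOT false = true
[3.1.3] false AND true = false
[3.1] false AND true AND false = false
[3] NOT false = true
[4] true → true = true
[root] true AND true AND true AND true = true
Overall: true → allowed

Allowed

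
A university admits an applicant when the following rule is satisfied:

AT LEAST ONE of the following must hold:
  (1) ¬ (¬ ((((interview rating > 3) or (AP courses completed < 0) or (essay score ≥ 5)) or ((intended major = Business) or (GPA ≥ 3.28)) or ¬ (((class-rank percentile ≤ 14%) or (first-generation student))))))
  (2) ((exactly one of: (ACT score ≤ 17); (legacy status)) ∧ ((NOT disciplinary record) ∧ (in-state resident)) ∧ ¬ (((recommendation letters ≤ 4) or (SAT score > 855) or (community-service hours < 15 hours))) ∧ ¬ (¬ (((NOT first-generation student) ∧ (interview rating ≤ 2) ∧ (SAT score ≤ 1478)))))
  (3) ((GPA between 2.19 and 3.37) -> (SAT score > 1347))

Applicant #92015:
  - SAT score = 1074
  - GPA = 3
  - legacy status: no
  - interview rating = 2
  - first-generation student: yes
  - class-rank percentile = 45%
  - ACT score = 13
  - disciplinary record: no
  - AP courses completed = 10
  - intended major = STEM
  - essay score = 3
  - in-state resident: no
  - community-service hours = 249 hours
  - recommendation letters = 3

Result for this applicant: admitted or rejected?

Atomic conditions:
  interview rating > 3: 2 > 3 is false
  AP courses completed < 0: 10 < 0 is false
  essay score ≥ 5: 3 ≥ 5 is false
  intended major = Business: STEM == Business is false
  GPA ≥ 3.28: 3 ≥ 3.28 is false
  class-rank percentile ≤ 14%: 45 ≤ 14 is false
  first-generation student: yes → true
  ACT score ≤ 17: 13 ≤ 17 is true
  legacy status: no → false
  NOT disciplinary record: no → true
  in-state resident: no → false
  recommendation letters ≤ 4: 3 ≤ 4 is true
  SAT score > 855: 1074 > 855 is true
  community-service hours < 15 hours: 249 < 15 is false
  NOT first-generation student: yes → false
  interview rating ≤ 2: 2 ≤ 2 is true
  SAT score ≤ 1478: 1074 ≤ 1478 is true
  GPA between 2.19 and 3.37: 3 in [2.19, 3.37] is true
  SAT score > 1347: 1074 > 1347 is false
Combine:
[1.1.1.1] false OR false OR false = false
[1.1.1.2] false OR false = false
[1.1.1.3.1] false OR true = true
[1.1.1.3] NOT true = false
[1.1.1] false OR false OR false = false
[1.1] NOT false = true
[1] NOT true = false
[2.1] exactly-one(true, false) = true
[2.2] true AND false = false
[2.3.1] true OR true OR false = true
[2.3] NOT true = false
[2.4.1.1] false AND true AND true = false
[2.4.1] NOT false = true
[2.4] NOT true = false
[2] true AND false AND false AND false = false
[3] true → false = false
[root] false OR false OR false = false
Overall: false → rejected

Rejected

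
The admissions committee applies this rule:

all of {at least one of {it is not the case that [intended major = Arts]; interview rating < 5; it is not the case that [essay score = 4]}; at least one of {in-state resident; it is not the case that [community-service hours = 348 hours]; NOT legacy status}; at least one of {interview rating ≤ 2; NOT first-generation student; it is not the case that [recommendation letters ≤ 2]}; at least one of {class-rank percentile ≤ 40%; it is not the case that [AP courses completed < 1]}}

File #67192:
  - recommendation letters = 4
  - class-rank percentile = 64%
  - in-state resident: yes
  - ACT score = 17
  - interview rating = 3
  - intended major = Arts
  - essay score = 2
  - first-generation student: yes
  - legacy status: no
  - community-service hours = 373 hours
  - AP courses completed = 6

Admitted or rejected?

Admitted

Atomic conditions:
  intended major = Arts: Arts == Arts is true
  interview rating < 5: 3 < 5 is true
  essay score = 4: 2 == 4 is false
  in-state resident: yes → true
  community-service hours = 348 hours: 373 == 348 is false
  NOT legacy status: no → true
  interview rating ≤ 2: 3 ≤ 2 is false
  NOT first-generation student: yes → false
  recommendation letters ≤ 2: 4 ≤ 2 is false
  class-rank percentile ≤ 40%: 64 ≤ 40 is false
  AP courses completed < 1: 6 < 1 is false
Combine:
[1.1] NOT true = false
[1.3] NOT false = true
[1] false OR true OR true = true
[2.2] NOT false = true
[2] true OR true OR true = true
[3.3] NOT false = true
[3] false OR false OR true = true
[4.2] NOT false = true
[4] false OR true = true
[root] true AND true AND true AND true = true
Overall: true → admitted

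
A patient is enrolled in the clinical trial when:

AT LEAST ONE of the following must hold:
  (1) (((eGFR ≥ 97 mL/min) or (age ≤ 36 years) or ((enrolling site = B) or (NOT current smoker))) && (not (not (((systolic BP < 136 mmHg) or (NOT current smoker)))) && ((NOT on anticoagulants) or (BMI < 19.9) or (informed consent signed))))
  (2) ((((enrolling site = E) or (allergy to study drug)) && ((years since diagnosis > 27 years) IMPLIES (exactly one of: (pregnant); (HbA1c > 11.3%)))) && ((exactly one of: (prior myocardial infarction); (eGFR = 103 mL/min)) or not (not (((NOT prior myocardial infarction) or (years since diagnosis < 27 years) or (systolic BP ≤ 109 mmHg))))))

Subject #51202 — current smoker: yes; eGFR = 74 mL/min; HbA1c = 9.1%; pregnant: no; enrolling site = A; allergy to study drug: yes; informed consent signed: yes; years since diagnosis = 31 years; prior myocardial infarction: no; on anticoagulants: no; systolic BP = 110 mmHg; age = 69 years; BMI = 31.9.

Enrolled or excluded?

Excluded

Atomic conditions:
  eGFR ≥ 97 mL/min: 74 ≥ 97 is false
  age ≤ 36 years: 69 ≤ 36 is false
  enrolling site = B: A == B is false
  NOT current smoker: yes → false
  systolic BP < 136 mmHg: 110 < 136 is true
  NOT on anticoagulants: no → true
  BMI < 19.9: 31.9 < 19.9 is false
  informed consent signed: yes → true
  enrolling site = E: A == E is false
  allergy to study drug: yes → true
  years since diagnosis > 27 years: 31 > 27 is true
  pregnant: no → false
  HbA1c > 11.3%: 9.1 > 11.3 is false
  prior myocardial infarction: no → false
  eGFR = 103 mL/min: 74 == 103 is false
  NOT prior myocardial infarction: no → true
  years since diagnosis < 27 years: 31 < 27 is false
  systolic BP ≤ 109 mmHg: 110 ≤ 109 is false
Combine:
[1.1.3] false OR false = false
[1.1] false OR false OR false = false
[1.2.1.1.1] true OR false = true
[1.2.1.1] NOT true = false
[1.2.1] NOT false = true
[1.2.2] true OR false OR true = true
[1.2] true AND true = true
[1] false AND true = false
[2.1.1] false OR true = true
[2.1.2.2] exactly-one(false, false) = false
[2.1.2] true → false = false
[2.1] true AND false = false
[2.2.1] exactly-one(false, false) = false
[2.2.2.1.1] true OR false OR false = true
[2.2.2.1] NOT true = false
[2.2.2] NOT false = true
[2.2] false OR true = true
[2] false AND true = false
[root] false OR false = false
Overall: false → excluded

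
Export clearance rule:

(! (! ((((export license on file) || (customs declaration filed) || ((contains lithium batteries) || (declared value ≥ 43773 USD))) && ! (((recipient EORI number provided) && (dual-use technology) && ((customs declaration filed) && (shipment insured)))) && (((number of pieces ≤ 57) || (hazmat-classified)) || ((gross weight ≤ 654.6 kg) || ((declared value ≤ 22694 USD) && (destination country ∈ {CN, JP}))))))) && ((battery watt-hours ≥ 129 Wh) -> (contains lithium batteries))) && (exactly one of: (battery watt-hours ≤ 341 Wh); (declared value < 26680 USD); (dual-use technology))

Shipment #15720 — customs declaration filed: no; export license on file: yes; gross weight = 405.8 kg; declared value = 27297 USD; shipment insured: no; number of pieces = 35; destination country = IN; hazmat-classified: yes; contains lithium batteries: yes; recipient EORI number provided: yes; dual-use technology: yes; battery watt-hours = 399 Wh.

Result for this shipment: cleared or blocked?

Cleared

Atomic conditions:
  export license on file: yes → true
  customs declaration filed: no → false
  contains lithium batteries: yes → true
  declared value ≥ 43773 USD: 27297 ≥ 43773 is false
  recipient EORI number provided: yes → true
  dual-use technology: yes → true
  shipment insured: no → false
  number of pieces ≤ 57: 35 ≤ 57 is true
  hazmat-classified: yes → true
  gross weight ≤ 654.6 kg: 405.8 ≤ 654.6 is true
  declared value ≤ 22694 USD: 27297 ≤ 22694 is false
  destination country ∈ {CN, JP}: IN is not in the set → false
  battery watt-hours ≥ 129 Wh: 399 ≥ 129 is true
  battery watt-hours ≤ 341 Wh: 399 ≤ 341 is false
  declared value < 26680 USD: 27297 < 26680 is false
Combine:
[1.1.1.1.1.3] true OR false = true
[1.1.1.1.1] true OR false OR true = true
[1.1.1.1.2.1.3] false AND false = false
[1.1.1.1.2.1] true AND true AND false = false
[1.1.1.1.2] NOT false = true
[1.1.1.1.3.1] true OR true = true
[1.1.1.1.3.2.2] false AND false = false
[1.1.1.1.3.2] true OR false = true
[1.1.1.1.3] true OR true = true
[1.1.1.1] true AND true AND true = true
[1.1.1] NOT true = false
[1.1] NOT false = true
[1.2] true → true = true
[1] true AND true = true
[2] exactly-one(false, false, true) = true
[root] true AND true = true
Overall: true → cleared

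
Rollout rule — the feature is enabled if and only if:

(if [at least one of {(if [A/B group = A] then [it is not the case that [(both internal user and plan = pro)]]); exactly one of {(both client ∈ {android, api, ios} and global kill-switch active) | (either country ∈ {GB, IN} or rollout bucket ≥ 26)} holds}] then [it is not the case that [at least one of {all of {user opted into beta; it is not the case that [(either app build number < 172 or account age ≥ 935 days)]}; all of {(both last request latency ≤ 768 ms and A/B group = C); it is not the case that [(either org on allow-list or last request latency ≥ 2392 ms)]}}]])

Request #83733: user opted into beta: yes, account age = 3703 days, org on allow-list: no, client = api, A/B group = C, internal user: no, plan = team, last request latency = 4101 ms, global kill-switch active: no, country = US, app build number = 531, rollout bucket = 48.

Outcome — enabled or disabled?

Enabled

Atomic conditions:
  A/B group = A: C == A is false
  internal user: no → false
  plan = pro: team == pro is false
  client ∈ {android, api, ios}: api is in the set → true
  global kill-switch active: no → false
  country ∈ {GB, IN}: US is not in the set → false
  rollout bucket ≥ 26: 48 ≥ 26 is true
  user opted into beta: yes → true
  app build number < 172: 531 < 172 is false
  account age ≥ 935 days: 3703 ≥ 935 is true
  last request latency ≤ 768 ms: 4101 ≤ 768 is false
  A/B group = C: C == C is true
  org on allow-list: no → false
  last request latency ≥ 2392 ms: 4101 ≥ 2392 is true
Combine:
[1.1.2.1] false AND false = false
[1.1.2] NOT false = true
[1.1] false → true (antecedent false ⇒ implication holds) = true
[1.2.1] true AND false = false
[1.2.2] false OR true = true
[1.2] exactly-one(false, true) = true
[1] true OR true = true
[2.1.1.2.1] false OR true = true
[2.1.1.2] NOT true = false
[2.1.1] true AND false = false
[2.1.2.1] false AND true = false
[2.1.2.2.1] false OR true = true
[2.1.2.2] NOT true = false
[2.1.2] false AND false = false
[2.1] false OR false = false
[2] NOT false = true
[root] true → true = true
Overall: true → enabled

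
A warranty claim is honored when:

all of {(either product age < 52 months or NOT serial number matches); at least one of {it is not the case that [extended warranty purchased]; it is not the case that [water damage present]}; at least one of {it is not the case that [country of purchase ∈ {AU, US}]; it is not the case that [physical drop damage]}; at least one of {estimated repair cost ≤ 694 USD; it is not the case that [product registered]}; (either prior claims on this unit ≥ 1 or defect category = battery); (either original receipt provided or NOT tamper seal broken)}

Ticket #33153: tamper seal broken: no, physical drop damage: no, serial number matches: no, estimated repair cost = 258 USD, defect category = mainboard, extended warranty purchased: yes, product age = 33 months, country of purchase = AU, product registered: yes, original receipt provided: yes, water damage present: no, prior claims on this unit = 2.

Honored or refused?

Atomic conditions:
  product age < 52 months: 33 < 52 is true
  NOT serial number matches: no → true
  extended warranty purchased: yes → true
  water damage present: no → false
  country of purchase ∈ {AU, US}: AU is in the set → true
  physical drop damage: no → false
  estimated repair cost ≤ 694 USD: 258 ≤ 694 is true
  product registered: yes → true
  prior claims on this unit ≥ 1: 2 ≥ 1 is true
  defect category = battery: mainboard == battery is false
  original receipt provided: yes → true
  NOT tamper seal broken: no → true
Combine:
[1] true OR true = true
[2.1] NOT true = false
[2.2] NOT false = true
[2] false OR true = true
[3.1] NOT true = false
[3.2] NOT false = true
[3] false OR true = true
[4.2] NOT true = false
[4] true OR false = true
[5] true OR false = true
[6] true OR true = true
[root] true AND true AND true AND true AND true AND true = true
Overall: true → honored

Honored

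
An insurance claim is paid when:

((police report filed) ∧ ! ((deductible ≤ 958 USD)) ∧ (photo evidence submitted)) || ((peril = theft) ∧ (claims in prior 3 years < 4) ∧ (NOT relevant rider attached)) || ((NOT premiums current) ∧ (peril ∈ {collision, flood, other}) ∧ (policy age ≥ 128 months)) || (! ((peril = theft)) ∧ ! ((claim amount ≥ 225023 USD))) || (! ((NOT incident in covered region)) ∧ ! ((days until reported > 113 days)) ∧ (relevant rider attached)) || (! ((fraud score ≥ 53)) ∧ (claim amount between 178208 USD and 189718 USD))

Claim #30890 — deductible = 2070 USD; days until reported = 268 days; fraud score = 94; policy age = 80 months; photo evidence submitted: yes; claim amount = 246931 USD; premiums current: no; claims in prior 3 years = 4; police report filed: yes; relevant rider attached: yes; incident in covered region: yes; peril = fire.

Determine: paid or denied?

Paid

Atomic conditions:
  police report filed: yes → true
  deductible ≤ 958 USD: 2070 ≤ 958 is false
  photo evidence submitted: yes → true
  peril = theft: fire == theft is false
  claims in prior 3 years < 4: 4 < 4 is false
  NOT relevant rider attached: yes → false
  NOT premiums current: no → true
  peril ∈ {collision, flood, other}: fire is not in the set → false
  policy age ≥ 128 months: 80 ≥ 128 is false
  claim amount ≥ 225023 USD: 246931 ≥ 225023 is true
  NOT incident in covered region: yes → false
  days until reported > 113 days: 268 > 113 is true
  relevant rider attached: yes → true
  fraud score ≥ 53: 94 ≥ 53 is true
  claim amount between 178208 USD and 189718 USD: 246931 in [178208, 189718] is false
Combine:
[1.2] NOT false = true
[1] true AND true AND true = true
[2] false AND false AND false = false
[3] true AND false AND false = false
[4.1] NOT false = true
[4.2] NOT true = false
[4] true AND false = false
[5.1] NOT false = true
[5.2] NOT true = false
[5] true AND false AND true = false
[6.1] NOT true = false
[6] false AND false = false
[root] true OR false OR false OR false OR false OR false = true
Overall: true → paid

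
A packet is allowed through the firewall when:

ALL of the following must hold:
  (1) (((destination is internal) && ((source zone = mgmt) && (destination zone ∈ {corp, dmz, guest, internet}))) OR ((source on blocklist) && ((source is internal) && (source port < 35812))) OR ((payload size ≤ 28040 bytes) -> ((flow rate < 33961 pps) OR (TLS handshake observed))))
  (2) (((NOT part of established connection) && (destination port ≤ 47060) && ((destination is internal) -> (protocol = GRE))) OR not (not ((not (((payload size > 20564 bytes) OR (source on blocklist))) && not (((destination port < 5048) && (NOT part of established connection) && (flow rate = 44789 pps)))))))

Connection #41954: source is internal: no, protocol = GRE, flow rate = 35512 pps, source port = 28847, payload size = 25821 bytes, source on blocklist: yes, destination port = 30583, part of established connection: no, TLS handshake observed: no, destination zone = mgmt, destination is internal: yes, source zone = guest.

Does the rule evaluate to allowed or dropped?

Atomic conditions:
  destination is internal: yes → true
  source zone = mgmt: guest == mgmt is false
  destination zone ∈ {corp, dmz, guest, internet}: mgmt is not in the set → false
  source on blocklist: yes → true
  source is internal: no → false
  source port < 35812: 28847 < 35812 is true
  payload size ≤ 28040 bytes: 25821 ≤ 28040 is true
  flow rate < 33961 pps: 35512 < 33961 is false
  TLS handshake observed: no → false
  NOT part of established connection: no → true
  destination port ≤ 47060: 30583 ≤ 47060 is true
  protocol = GRE: GRE == GRE is true
  payload size > 20564 bytes: 25821 > 20564 is true
  destination port < 5048: 30583 < 5048 is false
  flow rate = 44789 pps: 35512 == 44789 is false
Combine:
[1.1.2] false AND false = false
[1.1] true AND false = false
[1.2.2] false AND true = false
[1.2] true AND false = false
[1.3.2] false OR false = false
[1.3] true → false = false
[1] false OR false OR false = false
[2.1.3] true → true = true
[2.1] true AND true AND true = true
[2.2.1.1.1.1] true OR true = true
[2.2.1.1.1] NOT true = false
[2.2.1.1.2.1] false AND true AND false = false
[2.2.1.1.2] NOT false = true
[2.2.1.1] false AND true = false
[2.2.1] NOT false = true
[2.2] NOT true = false
[2] true OR false = true
[root] false AND true = false
Overall: false → dropped

Dropped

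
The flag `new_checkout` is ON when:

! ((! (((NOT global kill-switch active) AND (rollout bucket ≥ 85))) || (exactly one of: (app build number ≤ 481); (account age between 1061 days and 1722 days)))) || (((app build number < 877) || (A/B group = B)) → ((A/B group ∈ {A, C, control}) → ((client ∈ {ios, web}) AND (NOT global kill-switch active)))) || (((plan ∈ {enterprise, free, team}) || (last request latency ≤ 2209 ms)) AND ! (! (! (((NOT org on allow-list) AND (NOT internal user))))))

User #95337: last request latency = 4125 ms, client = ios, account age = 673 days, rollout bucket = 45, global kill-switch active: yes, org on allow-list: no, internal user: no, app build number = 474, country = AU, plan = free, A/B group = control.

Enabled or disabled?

Disabled

Atomic conditions:
  NOT global kill-switch active: yes → false
  rollout bucket ≥ 85: 45 ≥ 85 is false
  app build number ≤ 481: 474 ≤ 481 is true
  account age between 1061 days and 1722 days: 673 in [1061, 1722] is false
  app build number < 877: 474 < 877 is true
  A/B group = B: control == B is false
  A/B group ∈ {A, C, control}: control is in the set → true
  client ∈ {ios, web}: ios is in the set → true
  plan ∈ {enterprise, free, team}: free is in the set → true
  last request latency ≤ 2209 ms: 4125 ≤ 2209 is false
  NOT org on allow-list: no → true
  NOT internal user: no → true
Combine:
[1.1.1.1] false AND false = false
[1.1.1] NOT false = true
[1.1.2] exactly-one(true, false) = true
[1.1] true OR true = true
[1] NOT true = false
[2.1] true OR false = true
[2.2.2] true AND false = false
[2.2] true → false = false
[2] true → false = false
[3.1] true OR false = true
[3.2.1.1.1] true AND true = true
[3.2.1.1] NOT true = false
[3.2.1] NOT false = true
[3.2] NOT true = false
[3] true AND false = false
[root] false OR false OR false = false
Overall: false → disabled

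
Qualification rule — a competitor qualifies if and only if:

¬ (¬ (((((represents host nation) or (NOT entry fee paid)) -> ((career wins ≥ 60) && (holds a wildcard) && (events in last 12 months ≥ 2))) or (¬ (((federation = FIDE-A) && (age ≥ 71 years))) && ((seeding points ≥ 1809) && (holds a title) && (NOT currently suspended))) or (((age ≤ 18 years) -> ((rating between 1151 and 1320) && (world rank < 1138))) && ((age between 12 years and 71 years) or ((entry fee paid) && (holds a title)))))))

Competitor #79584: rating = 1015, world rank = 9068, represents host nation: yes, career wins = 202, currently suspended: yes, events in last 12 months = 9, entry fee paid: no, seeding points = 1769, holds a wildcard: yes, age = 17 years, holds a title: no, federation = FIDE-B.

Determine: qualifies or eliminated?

Qualifies

Atomic conditions:
  represents host nation: yes → true
  NOT entry fee paid: no → true
  career wins ≥ 60: 202 ≥ 60 is true
  holds a wildcard: yes → true
  events in last 12 months ≥ 2: 9 ≥ 2 is true
  federation = FIDE-A: FIDE-B == FIDE-A is false
  age ≥ 71 years: 17 ≥ 71 is false
  seeding points ≥ 1809: 1769 ≥ 1809 is false
  holds a title: no → false
  NOT currently suspended: yes → false
  age ≤ 18 years: 17 ≤ 18 is true
  rating between 1151 and 1320: 1015 in [1151, 1320] is false
  world rank < 1138: 9068 < 1138 is false
  age between 12 years and 71 years: 17 in [12, 71] is true
  entry fee paid: no → false
Combine:
[1.1.1.1] true OR true = true
[1.1.1.2] true AND true AND true = true
[1.1.1] true → true = true
[1.1.2.1.1] false AND false = false
[1.1.2.1] NOT false = true
[1.1.2.2] false AND false AND false = false
[1.1.2] true AND false = false
[1.1.3.1.2] false AND false = false
[1.1.3.1] true → false = false
[1.1.3.2.2] false AND false = false
[1.1.3.2] true OR false = true
[1.1.3] false AND true = false
[1.1] true OR false OR false = true
[1] NOT true = false
[root] NOT false = true
Overall: true → qualifies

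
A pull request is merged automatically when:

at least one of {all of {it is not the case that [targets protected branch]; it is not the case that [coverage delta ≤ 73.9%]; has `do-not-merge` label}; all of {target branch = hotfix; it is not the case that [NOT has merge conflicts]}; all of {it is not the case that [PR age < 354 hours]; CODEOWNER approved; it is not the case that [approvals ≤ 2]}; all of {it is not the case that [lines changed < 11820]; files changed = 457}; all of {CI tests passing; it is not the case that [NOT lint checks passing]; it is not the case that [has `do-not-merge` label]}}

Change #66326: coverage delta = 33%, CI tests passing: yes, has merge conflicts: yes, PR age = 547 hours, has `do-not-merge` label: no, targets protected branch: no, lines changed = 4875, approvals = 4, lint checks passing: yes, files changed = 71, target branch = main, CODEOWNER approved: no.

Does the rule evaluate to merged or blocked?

Merged

Atomic conditions:
  targets protected branch: no → false
  coverage delta ≤ 73.9%: 33 ≤ 73.9 is true
  has `do-not-merge` label: no → false
  target branch = hotfix: main == hotfix is false
  NOT has merge conflicts: yes → false
  PR age < 354 hours: 547 < 354 is false
  CODEOWNER approved: no → false
  approvals ≤ 2: 4 ≤ 2 is false
  lines changed < 11820: 4875 < 11820 is true
  files changed = 457: 71 == 457 is false
  CI tests passing: yes → true
  NOT lint checks passing: yes → false
Combine:
[1.1] NOT false = true
[1.2] NOT true = false
[1] true AND false AND false = false
[2.2] NOT false = true
[2] false AND true = false
[3.1] NOT false = true
[3.3] NOT false = true
[3] true AND false AND true = false
[4.1] NOT true = false
[4] false AND false = false
[5.2] NOT false = true
[5.3] NOT false = true
[5] true AND true AND true = true
[root] false OR false OR false OR false OR true = true
Overall: true → merged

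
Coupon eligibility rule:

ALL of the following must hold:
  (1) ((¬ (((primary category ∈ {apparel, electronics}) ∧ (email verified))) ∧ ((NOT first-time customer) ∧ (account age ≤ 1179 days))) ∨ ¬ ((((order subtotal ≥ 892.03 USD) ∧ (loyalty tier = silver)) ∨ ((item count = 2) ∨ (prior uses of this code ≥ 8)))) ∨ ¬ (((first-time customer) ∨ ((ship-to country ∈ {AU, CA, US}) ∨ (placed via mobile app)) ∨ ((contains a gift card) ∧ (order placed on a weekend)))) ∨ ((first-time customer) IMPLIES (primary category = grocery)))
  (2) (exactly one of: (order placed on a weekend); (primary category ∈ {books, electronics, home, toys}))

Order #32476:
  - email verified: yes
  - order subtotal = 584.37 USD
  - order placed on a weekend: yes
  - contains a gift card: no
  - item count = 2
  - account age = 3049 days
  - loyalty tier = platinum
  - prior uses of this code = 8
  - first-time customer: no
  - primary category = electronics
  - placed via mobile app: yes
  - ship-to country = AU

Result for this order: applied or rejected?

Atomic conditions:
  primary category ∈ {apparel, electronics}: electronics is in the set → true
  email verified: yes → true
  NOT first-time customer: no → true
  account age ≤ 1179 days: 3049 ≤ 1179 is false
  order subtotal ≥ 892.03 USD: 584.37 ≥ 892.03 is false
  loyalty tier = silver: platinum == silver is false
  item count = 2: 2 == 2 is true
  prior uses of this code ≥ 8: 8 ≥ 8 is true
  first-time customer: no → false
  ship-to country ∈ {AU, CA, US}: AU is in the set → true
  placed via mobile app: yes → true
  contains a gift card: no → false
  order placed on a weekend: yes → true
  primary category = grocery: electronics == grocery is false
  primary category ∈ {books, electronics, home, toys}: electronics is in the set → true
Combine:
[1.1.1.1] true AND true = true
[1.1.1] NOT true = false
[1.1.2] true AND false = false
[1.1] false AND false = false
[1.2.1.1] false AND false = false
[1.2.1.2] true OR true = true
[1.2.1] false OR true = true
[1.2] NOT true = false
[1.3.1.2] true OR true = true
[1.3.1.3] false AND true = false
[1.3.1] false OR true OR false = true
[1.3] NOT true = false
[1.4] false → false (antecedent false ⇒ implication holds) = true
[1] false OR false OR false OR true = true
[2] exactly-one(true, true) = false
[root] true AND false = false
Overall: false → rejected

Rejected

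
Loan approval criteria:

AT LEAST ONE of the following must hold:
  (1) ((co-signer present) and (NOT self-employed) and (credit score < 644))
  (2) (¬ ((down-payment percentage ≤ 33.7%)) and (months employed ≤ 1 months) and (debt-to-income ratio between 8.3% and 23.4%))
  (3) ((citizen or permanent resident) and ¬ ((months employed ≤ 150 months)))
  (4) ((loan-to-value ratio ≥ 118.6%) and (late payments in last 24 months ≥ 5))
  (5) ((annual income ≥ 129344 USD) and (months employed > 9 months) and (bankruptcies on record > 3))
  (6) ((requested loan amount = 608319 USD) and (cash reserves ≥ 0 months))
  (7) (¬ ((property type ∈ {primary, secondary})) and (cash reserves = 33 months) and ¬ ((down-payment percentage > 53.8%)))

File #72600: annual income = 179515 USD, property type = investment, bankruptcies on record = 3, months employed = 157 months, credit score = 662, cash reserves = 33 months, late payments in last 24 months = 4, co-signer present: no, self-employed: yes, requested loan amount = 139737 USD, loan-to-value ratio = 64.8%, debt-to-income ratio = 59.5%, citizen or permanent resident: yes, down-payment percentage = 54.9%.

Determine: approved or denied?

Atomic conditions:
  co-signer present: no → false
  NOT self-employed: yes → false
  credit score < 644: 662 < 644 is false
  down-payment percentage ≤ 33.7%: 54.9 ≤ 33.7 is false
  months employed ≤ 1 months: 157 ≤ 1 is false
  debt-to-income ratio between 8.3% and 23.4%: 59.5 in [8.3, 23.4] is false
  citizen or permanent resident: yes → true
  months employed ≤ 150 months: 157 ≤ 150 is false
  loan-to-value ratio ≥ 118.6%: 64.8 ≥ 118.6 is false
  late payments in last 24 months ≥ 5: 4 ≥ 5 is false
  annual income ≥ 129344 USD: 179515 ≥ 129344 is true
  months employed > 9 months: 157 > 9 is true
  bankruptcies on record > 3: 3 > 3 is false
  requested loan amount = 608319 USD: 139737 == 608319 is false
  cash reserves ≥ 0 months: 33 ≥ 0 is true
  property type ∈ {primary, secondary}: investment is not in the set → false
  cash reserves = 33 months: 33 == 33 is true
  down-payment percentage > 53.8%: 54.9 > 53.8 is true
Combine:
[1] false AND false AND false = false
[2.1] NOT false = true
[2] true AND false AND false = false
[3.2] NOT false = true
[3] true AND true = true
[4] false AND false = false
[5] true AND true AND false = false
[6] false AND true = false
[7.1] NOT false = true
[7.3] NOT true = false
[7] true AND true AND false = false
[root] false OR false OR true OR false OR false OR false OR false = true
Overall: true → approved

Approved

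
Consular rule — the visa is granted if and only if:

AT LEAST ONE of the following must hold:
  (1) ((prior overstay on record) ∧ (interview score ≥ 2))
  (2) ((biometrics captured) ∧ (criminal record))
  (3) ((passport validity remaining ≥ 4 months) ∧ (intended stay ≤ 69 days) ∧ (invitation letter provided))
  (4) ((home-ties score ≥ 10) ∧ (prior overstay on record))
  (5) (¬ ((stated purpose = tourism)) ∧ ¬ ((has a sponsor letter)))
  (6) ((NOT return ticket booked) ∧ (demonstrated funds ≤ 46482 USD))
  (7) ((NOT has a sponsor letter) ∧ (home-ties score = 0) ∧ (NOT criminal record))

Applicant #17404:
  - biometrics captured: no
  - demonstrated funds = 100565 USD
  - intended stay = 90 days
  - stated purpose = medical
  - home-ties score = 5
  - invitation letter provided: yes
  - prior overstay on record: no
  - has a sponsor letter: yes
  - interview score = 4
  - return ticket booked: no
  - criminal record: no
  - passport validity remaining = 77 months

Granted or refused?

Refused

Atomic conditions:
  prior overstay on record: no → false
  interview score ≥ 2: 4 ≥ 2 is true
  biometrics captured: no → false
  criminal record: no → false
  passport validity remaining ≥ 4 months: 77 ≥ 4 is true
  intended stay ≤ 69 days: 90 ≤ 69 is false
  invitation letter provided: yes → true
  home-ties score ≥ 10: 5 ≥ 10 is false
  stated purpose = tourism: medical == tourism is false
  has a sponsor letter: yes → true
  NOT return ticket booked: no → true
  demonstrated funds ≤ 46482 USD: 100565 ≤ 46482 is false
  NOT has a sponsor letter: yes → false
  home-ties score = 0: 5 == 0 is false
  NOT criminal record: no → true
Combine:
[1] false AND true = false
[2] false AND false = false
[3] true AND false AND true = false
[4] false AND false = false
[5.1] NOT false = true
[5.2] NOT true = false
[5] true AND false = false
[6] true AND false = false
[7] false AND false AND true = false
[root] false OR false OR false OR false OR false OR false OR false = false
Overall: false → refused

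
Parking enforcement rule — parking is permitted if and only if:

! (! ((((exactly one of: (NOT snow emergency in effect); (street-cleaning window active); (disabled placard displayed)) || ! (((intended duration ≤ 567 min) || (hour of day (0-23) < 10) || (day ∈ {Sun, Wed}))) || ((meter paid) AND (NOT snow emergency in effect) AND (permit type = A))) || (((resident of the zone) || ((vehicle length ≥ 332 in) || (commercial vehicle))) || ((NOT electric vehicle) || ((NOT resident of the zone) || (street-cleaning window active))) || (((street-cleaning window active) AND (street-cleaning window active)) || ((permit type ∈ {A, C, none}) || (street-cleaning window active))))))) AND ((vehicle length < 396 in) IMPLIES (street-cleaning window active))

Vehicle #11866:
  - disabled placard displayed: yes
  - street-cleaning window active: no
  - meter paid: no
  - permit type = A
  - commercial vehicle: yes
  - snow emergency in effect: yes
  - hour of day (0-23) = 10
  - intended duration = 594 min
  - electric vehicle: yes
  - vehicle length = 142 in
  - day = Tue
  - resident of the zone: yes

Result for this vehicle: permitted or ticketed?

Ticketed

Atomic conditions:
  NOT snow emergency in effect: yes → false
  street-cleaning window active: no → false
  disabled placard displayed: yes → true
  intended duration ≤ 567 min: 594 ≤ 567 is false
  hour of day (0-23) < 10: 10 < 10 is false
  day ∈ {Sun, Wed}: Tue is not in the set → false
  meter paid: no → false
  permit type = A: A == A is true
  resident of the zone: yes → true
  vehicle length ≥ 332 in: 142 ≥ 332 is false
  commercial vehicle: yes → true
  NOT electric vehicle: yes → false
  NOT resident of the zone: yes → false
  permit type ∈ {A, C, none}: A is in the set → true
  vehicle length < 396 in: 142 < 396 is true
Combine:
[1.1.1.1.1] exactly-one(false, false, true) = true
[1.1.1.1.2.1] false OR false OR false = false
[1.1.1.1.2] NOT false = true
[1.1.1.1.3] false AND false AND true = false
[1.1.1.1] true OR true OR false = true
[1.1.1.2.1.2] false OR true = true
[1.1.1.2.1] true OR true = true
[1.1.1.2.2.2] false OR false = false
[1.1.1.2.2] false OR false = false
[1.1.1.2.3.1] false AND false = false
[1.1.1.2.3.2] true OR false = true
[1.1.1.2.3] false OR true = true
[1.1.1.2] true OR false OR true = true
[1.1.1] true OR true = true
[1.1] NOT true = false
[1] NOT false = true
[2] true → false = false
[root] true AND false = false
Overall: false → ticketed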